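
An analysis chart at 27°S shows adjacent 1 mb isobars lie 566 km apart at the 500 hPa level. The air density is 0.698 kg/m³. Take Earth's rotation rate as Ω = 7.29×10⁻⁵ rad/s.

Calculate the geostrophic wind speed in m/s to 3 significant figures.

3.82 m/s

Coriolis parameter at 27°S:
f = 2Ω sin φ = 2 × 7.29×10⁻⁵ × sin 27° = 6.62×10⁻⁵ s⁻¹
Pressure gradient: |∂P/∂n| = 100 Pa / 566000 m = 1.77×10⁻⁴ Pa/m
Geostrophic balance (pressure-gradient force = Coriolis force):
V_g = (1/(fρ)) |∂P/∂n| = 1.77×10⁻⁴ / (6.62×10⁻⁵ × 0.698) = 3.82 m/s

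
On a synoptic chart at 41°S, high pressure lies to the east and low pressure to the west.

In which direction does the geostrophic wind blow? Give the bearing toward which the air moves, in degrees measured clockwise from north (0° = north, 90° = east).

The pressure-gradient force points toward the west (bearing 270°).
Geostrophic balance: in the Southern Hemisphere the Coriolis force deflects motion to the left, so the geostrophic wind blows 90° to the left of the pressure-gradient force (low pressure on the right).
Rotating 270° by 90° counterclockwise gives 180° — the wind blows toward the south.

180°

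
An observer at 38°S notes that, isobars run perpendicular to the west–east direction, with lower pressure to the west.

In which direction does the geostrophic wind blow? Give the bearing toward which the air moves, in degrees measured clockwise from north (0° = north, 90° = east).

The pressure-gradient force points toward the west (bearing 270°).
Geostrophic balance: in the Southern Hemisphere the Coriolis force deflects motion to the left, so the geostrophic wind blows 90° to the left of the pressure-gradient force (low pressure on the right).
Rotating 270° by 90° counterclockwise gives 180° — the wind blows toward the south.

180°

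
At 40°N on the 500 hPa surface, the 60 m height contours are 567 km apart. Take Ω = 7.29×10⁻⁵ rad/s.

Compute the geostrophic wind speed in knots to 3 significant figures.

21.5 knots

Coriolis parameter at 40°N:
f = 2Ω sin φ = 2 × 7.29×10⁻⁵ × sin 40° = 9.37×10⁻⁵ s⁻¹
Height gradient: |∂Z/∂n| = 60 m / 567000 m = 1.06×10⁻⁴
On a pressure surface, geostrophic balance gives V_g = (g/f)|∂Z/∂n|:
V_g = 9.81 × 1.06×10⁻⁴ / 9.37×10⁻⁵ = 11.1 m/s
Converting: 11.1 m/s × 1.944 = 21.5 knots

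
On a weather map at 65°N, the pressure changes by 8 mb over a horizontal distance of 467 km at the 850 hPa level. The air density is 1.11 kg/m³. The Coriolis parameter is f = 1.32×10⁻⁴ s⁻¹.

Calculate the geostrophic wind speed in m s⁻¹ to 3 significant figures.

11.7 m s⁻¹

Pressure gradient: |∂P/∂n| = 800 Pa / 467000 m = 1.71×10⁻³ Pa/m
Geostrophic balance (pressure-gradient force = Coriolis force):
V_g = (1/(fρ)) |∂P/∂n| = 1.71×10⁻³ / (1.32×10⁻⁴ × 1.11) = 11.7 m/s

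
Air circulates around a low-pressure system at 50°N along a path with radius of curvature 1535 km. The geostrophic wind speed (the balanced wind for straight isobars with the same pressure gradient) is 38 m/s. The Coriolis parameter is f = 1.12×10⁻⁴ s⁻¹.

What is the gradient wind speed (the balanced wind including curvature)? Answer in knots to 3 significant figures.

62.3 knots

Around a low, centrifugal force acts outward with Coriolis, so pressure-gradient force balances both:
(1/ρ)|∂P/∂n| = fV + V²/R  →  V² + fR·V − fR·V_g = 0
With fR = 1.12×10⁻⁴ × 1535×10³ m = 172 m/s:
V = [−fR + √((fR)² + 4 fR V_g)]/2 = [−172 + √(172² + 4×172×38)]/2 = 32 m/s
Subgeostrophic (V < V_g = 38 m/s), as expected around a low.
Converting: 32 m/s × 1.944 = 62.3 knots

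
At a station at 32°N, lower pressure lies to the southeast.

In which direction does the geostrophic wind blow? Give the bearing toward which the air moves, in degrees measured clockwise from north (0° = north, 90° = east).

The pressure-gradient force points toward the southeast (bearing 135°).
Geostrophic balance: in the Northern Hemisphere the Coriolis force deflects motion to the right, so the geostrophic wind blows 90° to the right of the pressure-gradient force (low pressure on the left).
Rotating 135° by 90° clockwise gives 225° — the wind blows toward the southwest.

225°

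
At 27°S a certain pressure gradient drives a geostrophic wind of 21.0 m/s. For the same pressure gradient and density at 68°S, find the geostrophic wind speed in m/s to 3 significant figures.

10.3 m/s

With the same pressure gradient and density, V_g ∝ 1/f ∝ 1/sin φ.
V₂ = V₁ · sin φ₁ / sin φ₂ = 21.0 × sin 27° / sin 68°
V₂ = 21.0 × 0.4540/0.9272 = 10.3 m/s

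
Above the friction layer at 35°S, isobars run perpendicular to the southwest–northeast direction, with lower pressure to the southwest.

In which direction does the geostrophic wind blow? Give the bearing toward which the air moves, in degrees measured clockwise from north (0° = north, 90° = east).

The pressure-gradient force points toward the southwest (bearing 225°).
Geostrophic balance: in the Southern Hemisphere the Coriolis force deflects motion to the left, so the geostrophic wind blows 90° to the left of the pressure-gradient force (low pressure on the right).
Rotating 225° by 90° counterclockwise gives 135° — the wind blows toward the southeast.

135°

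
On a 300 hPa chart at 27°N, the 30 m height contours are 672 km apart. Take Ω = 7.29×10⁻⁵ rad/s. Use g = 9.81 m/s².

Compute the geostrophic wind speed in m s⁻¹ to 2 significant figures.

6.6 m s⁻¹

Coriolis parameter at 27°N:
f = 2Ω sin φ = 2 × 7.29×10⁻⁵ × sin 27° = 6.62×10⁻⁵ s⁻¹
Height gradient: |∂Z/∂n| = 30 m / 672000 m = 4.46×10⁻⁵
On a pressure surface, geostrophic balance gives V_g = (g/f)|∂Z/∂n|:
V_g = 9.81 × 4.46×10⁻⁵ / 6.62×10⁻⁵ = 6.62 m/s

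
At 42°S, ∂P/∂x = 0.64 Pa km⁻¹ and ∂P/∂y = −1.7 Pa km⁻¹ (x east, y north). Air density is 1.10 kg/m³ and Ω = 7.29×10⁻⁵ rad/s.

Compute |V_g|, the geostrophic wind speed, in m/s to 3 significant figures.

16.9 m/s

Coriolis parameter at 42°S:
f = 2Ω sin φ = 2 × 7.29×10⁻⁵ × sin 42° = 9.76×10⁻⁵ s⁻¹
In the Southern Hemisphere f is negative: f = −9.76×10⁻⁵ s⁻¹.
Component geostrophic relations (x east, y north):
u_g = −(1/(fρ)) ∂P/∂y,  v_g = (1/(fρ)) ∂P/∂x
u_g = −(−1.7×10⁻³)/(−9.76×10⁻⁵ × 1.10) = −15.8 m/s;  v_g = (0.64×10⁻³)/(−9.76×10⁻⁵ × 1.10) = −5.96 m/s
|V_g| = √(u_g² + v_g²) = 16.9 m/s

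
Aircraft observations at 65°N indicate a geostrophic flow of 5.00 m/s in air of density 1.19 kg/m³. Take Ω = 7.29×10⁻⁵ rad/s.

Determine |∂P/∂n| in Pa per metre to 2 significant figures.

Coriolis parameter at 65°N:
f = 2Ω sin φ = 2 × 7.29×10⁻⁵ × sin 65° = 1.32×10⁻⁴ s⁻¹
Geostrophic balance rearranged: |∂P/∂n| = f ρ V_g
|∂P/∂n| = 1.32×10⁻⁴ × 1.19 × 5.00 = 7.86×10⁻⁴ Pa/m

7.9×10⁻⁴ Pa/m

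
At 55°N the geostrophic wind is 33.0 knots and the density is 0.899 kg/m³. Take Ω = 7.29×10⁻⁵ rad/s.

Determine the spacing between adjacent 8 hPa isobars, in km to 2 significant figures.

Coriolis parameter at 55°N:
f = 2Ω sin φ = 2 × 7.29×10⁻⁵ × sin 55° = 1.19×10⁻⁴ s⁻¹
Wind speed in SI: 33.0 knots = 17.0 m/s
Geostrophic balance rearranged: |∂P/∂n| = f ρ V_g
|∂P/∂n| = 1.19×10⁻⁴ × 0.899 × 17.0 = 1.82×10⁻³ Pa/m
Isobar spacing: Δn = ΔP/|∂P/∂n| = 800 Pa / 1.82×10⁻³ Pa/m = 438891 m ≈ 440 km

440 km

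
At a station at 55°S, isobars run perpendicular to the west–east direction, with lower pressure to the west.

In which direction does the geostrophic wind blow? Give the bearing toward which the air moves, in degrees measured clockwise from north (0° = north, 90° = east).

180°

The pressure-gradient force points toward the west (bearing 270°).
Geostrophic balance: in the Southern Hemisphere the Coriolis force deflects motion to the left, so the geostrophic wind blows 90° to the left of the pressure-gradient force (low pressure on the right).
Rotating 270° by 90° counterclockwise gives 180° — the wind blows toward the south.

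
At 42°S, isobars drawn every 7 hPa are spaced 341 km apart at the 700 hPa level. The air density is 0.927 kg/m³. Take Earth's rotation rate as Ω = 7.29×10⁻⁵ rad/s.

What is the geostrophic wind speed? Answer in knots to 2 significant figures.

44 knots

Coriolis parameter at 42°S:
f = 2Ω sin φ = 2 × 7.29×10⁻⁵ × sin 42° = 9.76×10⁻⁵ s⁻¹
Pressure gradient: |∂P/∂n| = 700 Pa / 341000 m = 2.05×10⁻³ Pa/m
Geostrophic balance (pressure-gradient force = Coriolis force):
V_g = (1/(fρ)) |∂P/∂n| = 2.05×10⁻³ / (9.76×10⁻⁵ × 0.927) = 22.7 m/s
Converting: 22.7 m/s × 1.944 = 44 knots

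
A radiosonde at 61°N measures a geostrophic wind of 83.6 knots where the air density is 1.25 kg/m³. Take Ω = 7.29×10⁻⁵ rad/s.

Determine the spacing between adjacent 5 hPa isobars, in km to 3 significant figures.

72.9 km

Coriolis parameter at 61°N:
f = 2Ω sin φ = 2 × 7.29×10⁻⁵ × sin 61° = 1.28×10⁻⁴ s⁻¹
Wind speed in SI: 83.6 knots = 43.0 m/s
Geostrophic balance rearranged: |∂P/∂n| = f ρ V_g
|∂P/∂n| = 1.28×10⁻⁴ × 1.25 × 43.0 = 6.86×10⁻³ Pa/m
Isobar spacing: Δn = ΔP/|∂P/∂n| = 500 Pa / 6.86×10⁻³ Pa/m = 72935 m ≈ 72.9 km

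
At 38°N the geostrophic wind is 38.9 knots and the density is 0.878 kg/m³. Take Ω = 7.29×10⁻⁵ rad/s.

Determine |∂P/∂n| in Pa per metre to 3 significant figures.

1.58×10⁻³ Pa/m

Coriolis parameter at 38°N:
f = 2Ω sin φ = 2 × 7.29×10⁻⁵ × sin 38° = 8.98×10⁻⁵ s⁻¹
Wind speed in SI: 38.9 knots = 20.0 m/s
Geostrophic balance rearranged: |∂P/∂n| = f ρ V_g
|∂P/∂n| = 8.98×10⁻⁵ × 0.878 × 20.0 = 1.58×10⁻³ Pa/m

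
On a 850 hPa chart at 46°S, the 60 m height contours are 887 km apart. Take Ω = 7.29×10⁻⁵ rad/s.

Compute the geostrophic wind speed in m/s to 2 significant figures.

Coriolis parameter at 46°S:
f = 2Ω sin φ = 2 × 7.29×10⁻⁵ × sin 46° = 1.05×10⁻⁴ s⁻¹
Height gradient: |∂Z/∂n| = 60 m / 887000 m = 6.76×10⁻⁵
On a pressure surface, geostrophic balance gives V_g = (g/f)|∂Z/∂n|:
V_g = 9.81 × 6.76×10⁻⁵ / 1.05×10⁻⁴ = 6.33 m/s

6.3 m/s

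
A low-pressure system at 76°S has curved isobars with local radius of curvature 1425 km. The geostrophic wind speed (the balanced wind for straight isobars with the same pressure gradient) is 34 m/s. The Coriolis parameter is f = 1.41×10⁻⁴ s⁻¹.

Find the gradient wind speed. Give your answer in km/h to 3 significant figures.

Around a low, centrifugal force acts outward with Coriolis, so pressure-gradient force balances both:
(1/ρ)|∂P/∂n| = fV + V²/R  →  V² + fR·V − fR·V_g = 0
With fR = 1.41×10⁻⁴ × 1425×10³ m = 201 m/s:
V = [−fR + √((fR)² + 4 fR V_g)]/2 = [−201 + √(201² + 4×201×34)]/2 = 29.6 m/s
Subgeostrophic (V < V_g = 34 m/s), as expected around a low.
Converting: 29.6 m/s × 3.6 = 107 km/h

107 km/h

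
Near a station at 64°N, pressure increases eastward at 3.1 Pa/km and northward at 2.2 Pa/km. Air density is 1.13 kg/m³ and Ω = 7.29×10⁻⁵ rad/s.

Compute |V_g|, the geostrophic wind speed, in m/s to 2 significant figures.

26 m/s

Coriolis parameter at 64°N:
f = 2Ω sin φ = 2 × 7.29×10⁻⁵ × sin 64° = 1.31×10⁻⁴ s⁻¹
Component geostrophic relations (x east, y north):
u_g = −(1/(fρ)) ∂P/∂y,  v_g = (1/(fρ)) ∂P/∂x
u_g = −(2.2×10⁻³)/(1.31×10⁻⁴ × 1.13) = −14.9 m/s;  v_g = (3.1×10⁻³)/(1.31×10⁻⁴ × 1.13) = 20.9 m/s
|V_g| = √(u_g² + v_g²) = 25.7 m/s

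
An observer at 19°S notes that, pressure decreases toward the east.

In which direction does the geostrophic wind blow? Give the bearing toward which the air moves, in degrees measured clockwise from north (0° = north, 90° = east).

000°

The pressure-gradient force points toward the east (bearing 090°).
Geostrophic balance: in the Southern Hemisphere the Coriolis force deflects motion to the left, so the geostrophic wind blows 90° to the left of the pressure-gradient force (low pressure on the right).
Rotating 090° by 90° counterclockwise gives 000° — the wind blows toward the north.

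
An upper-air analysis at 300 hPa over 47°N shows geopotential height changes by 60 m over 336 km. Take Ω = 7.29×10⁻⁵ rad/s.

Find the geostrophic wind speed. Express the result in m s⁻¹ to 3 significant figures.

16.4 m s⁻¹

Coriolis parameter at 47°N:
f = 2Ω sin φ = 2 × 7.29×10⁻⁵ × sin 47° = 1.07×10⁻⁴ s⁻¹
Height gradient: |∂Z/∂n| = 60 m / 336000 m = 1.79×10⁻⁴
On a pressure surface, geostrophic balance gives V_g = (g/f)|∂Z/∂n|:
V_g = 9.81 × 1.79×10⁻⁴ / 1.07×10⁻⁴ = 16.4 m/s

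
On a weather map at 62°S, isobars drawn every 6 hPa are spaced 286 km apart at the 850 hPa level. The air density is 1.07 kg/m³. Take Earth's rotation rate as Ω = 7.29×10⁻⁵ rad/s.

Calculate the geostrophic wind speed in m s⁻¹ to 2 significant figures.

15 m s⁻¹

Coriolis parameter at 62°S:
f = 2Ω sin φ = 2 × 7.29×10⁻⁵ × sin 62° = 1.29×10⁻⁴ s⁻¹
Pressure gradient: |∂P/∂n| = 600 Pa / 286000 m = 2.10×10⁻³ Pa/m
Geostrophic balance (pressure-gradient force = Coriolis force):
V_g = (1/(fρ)) |∂P/∂n| = 2.10×10⁻³ / (1.29×10⁻⁴ × 1.07) = 15.2 m/s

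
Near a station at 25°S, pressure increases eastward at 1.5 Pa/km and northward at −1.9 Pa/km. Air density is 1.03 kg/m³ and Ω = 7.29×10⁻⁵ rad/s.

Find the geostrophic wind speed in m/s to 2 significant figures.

38 m/s

Coriolis parameter at 25°S:
f = 2Ω sin φ = 2 × 7.29×10⁻⁵ × sin 25° = 6.16×10⁻⁵ s⁻¹
In the Southern Hemisphere f is negative: f = −6.16×10⁻⁵ s⁻¹.
Component geostrophic relations (x east, y north):
u_g = −(1/(fρ)) ∂P/∂y,  v_g = (1/(fρ)) ∂P/∂x
u_g = −(−1.9×10⁻³)/(−6.16×10⁻⁵ × 1.03) = −29.9 m/s;  v_g = (1.5×10⁻³)/(−6.16×10⁻⁵ × 1.03) = −23.6 m/s
|V_g| = √(u_g² + v_g²) = 38.1 m/s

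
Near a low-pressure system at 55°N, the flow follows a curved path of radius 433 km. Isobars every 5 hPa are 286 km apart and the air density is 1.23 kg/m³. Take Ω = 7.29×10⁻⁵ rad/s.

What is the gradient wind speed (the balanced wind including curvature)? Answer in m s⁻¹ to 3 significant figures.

Coriolis parameter at 55°N:
f = 2Ω sin φ = 2 × 7.29×10⁻⁵ × sin 55° = 1.19×10⁻⁴ s⁻¹
Pressure gradient: |∂P/∂n| = 500 Pa / 286000 m = 1.75×10⁻³ Pa/m
Geostrophic speed: V_g = |∂P/∂n|/(fρ) = 1.75×10⁻³/(1.19×10⁻⁴ × 1.23) = 11.9 m/s
Around a low, centrifugal force acts outward with Coriolis, so pressure-gradient force balances both:
(1/ρ)|∂P/∂n| = fV + V²/R  →  V² + fR·V − fR·V_g = 0
With fR = 1.19×10⁻⁴ × 433×10³ m = 51.7 m/s:
V = [−fR + √((fR)² + 4 fR V_g)]/2 = [−51.7 + √(51.7² + 4×51.7×11.9)]/2 = 9.98 m/s
Subgeostrophic (V < V_g = 11.9 m/s), as expected around a low.

9.98 m s⁻¹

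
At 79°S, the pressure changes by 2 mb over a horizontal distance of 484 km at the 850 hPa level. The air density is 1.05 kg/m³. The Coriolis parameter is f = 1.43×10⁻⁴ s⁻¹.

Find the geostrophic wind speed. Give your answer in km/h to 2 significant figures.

Pressure gradient: |∂P/∂n| = 200 Pa / 484000 m = 4.13×10⁻⁴ Pa/m
Geostrophic balance (pressure-gradient force = Coriolis force):
V_g = (1/(fρ)) |∂P/∂n| = 4.13×10⁻⁴ / (1.43×10⁻⁴ × 1.05) = 2.75 m/s
Converting: 2.75 m/s × 3.6 = 9.9 km/h

9.9 km/h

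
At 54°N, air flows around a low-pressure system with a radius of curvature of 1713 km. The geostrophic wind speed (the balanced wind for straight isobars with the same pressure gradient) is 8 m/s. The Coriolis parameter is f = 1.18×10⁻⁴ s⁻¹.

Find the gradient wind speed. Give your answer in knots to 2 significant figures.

15 knots

Around a low, centrifugal force acts outward with Coriolis, so pressure-gradient force balances both:
(1/ρ)|∂P/∂n| = fV + V²/R  →  V² + fR·V − fR·V_g = 0
With fR = 1.18×10⁻⁴ × 1713×10³ m = 202 m/s:
V = [−fR + √((fR)² + 4 fR V_g)]/2 = [−202 + √(202² + 4×202×8)]/2 = 7.71 m/s
Subgeostrophic (V < V_g = 8 m/s), as expected around a low.
Converting: 7.71 m/s × 1.944 = 15 knots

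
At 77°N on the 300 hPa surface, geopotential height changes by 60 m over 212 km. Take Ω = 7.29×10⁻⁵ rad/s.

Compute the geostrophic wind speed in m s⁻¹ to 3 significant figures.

Coriolis parameter at 77°N:
f = 2Ω sin φ = 2 × 7.29×10⁻⁵ × sin 77° = 1.42×10⁻⁴ s⁻¹
Height gradient: |∂Z/∂n| = 60 m / 212000 m = 2.83×10⁻⁴
On a pressure surface, geostrophic balance gives V_g = (g/f)|∂Z/∂n|:
V_g = 9.81 × 2.83×10⁻⁴ / 1.42×10⁻⁴ = 19.5 m/s

19.5 m s⁻¹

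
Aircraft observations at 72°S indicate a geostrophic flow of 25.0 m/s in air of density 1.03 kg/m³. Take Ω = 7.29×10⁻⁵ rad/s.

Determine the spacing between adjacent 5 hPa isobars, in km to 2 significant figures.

140 km

Coriolis parameter at 72°S:
f = 2Ω sin φ = 2 × 7.29×10⁻⁵ × sin 72° = 1.39×10⁻⁴ s⁻¹
Geostrophic balance rearranged: |∂P/∂n| = f ρ V_g
|∂P/∂n| = 1.39×10⁻⁴ × 1.03 × 25.0 = 3.57×10⁻³ Pa/m
Isobar spacing: Δn = ΔP/|∂P/∂n| = 500 Pa / 3.57×10⁻³ Pa/m = 140033 m ≈ 140 km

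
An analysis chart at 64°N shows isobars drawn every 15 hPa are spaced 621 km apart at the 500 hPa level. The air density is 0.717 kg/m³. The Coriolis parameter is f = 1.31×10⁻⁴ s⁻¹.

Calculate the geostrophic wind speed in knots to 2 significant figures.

50 knots

Pressure gradient: |∂P/∂n| = 1500 Pa / 621000 m = 2.42×10⁻³ Pa/m
Geostrophic balance (pressure-gradient force = Coriolis force):
V_g = (1/(fρ)) |∂P/∂n| = 2.42×10⁻³ / (1.31×10⁻⁴ × 0.717) = 25.7 m/s
Converting: 25.7 m/s × 1.944 = 50 knots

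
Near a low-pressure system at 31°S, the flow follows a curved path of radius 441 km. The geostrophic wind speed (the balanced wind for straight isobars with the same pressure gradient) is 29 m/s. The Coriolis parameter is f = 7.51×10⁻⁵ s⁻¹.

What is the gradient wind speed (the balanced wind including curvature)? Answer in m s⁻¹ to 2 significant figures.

Around a low, centrifugal force acts outward with Coriolis, so pressure-gradient force balances both:
(1/ρ)|∂P/∂n| = fV + V²/R  →  V² + fR·V − fR·V_g = 0
With fR = 7.51×10⁻⁵ × 441×10³ m = 33.1 m/s:
V = [−fR + √((fR)² + 4 fR V_g)]/2 = [−33.1 + √(33.1² + 4×33.1×29)]/2 = 18.6 m/s
Subgeostrophic (V < V_g = 29 m/s), as expected around a low.

19 m s⁻¹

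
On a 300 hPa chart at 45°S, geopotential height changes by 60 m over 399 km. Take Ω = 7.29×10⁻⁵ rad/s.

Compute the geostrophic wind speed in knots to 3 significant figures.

27.8 knots

Coriolis parameter at 45°S:
f = 2Ω sin φ = 2 × 7.29×10⁻⁵ × sin 45° = 1.03×10⁻⁴ s⁻¹
Height gradient: |∂Z/∂n| = 60 m / 399000 m = 1.50×10⁻⁴
On a pressure surface, geostrophic balance gives V_g = (g/f)|∂Z/∂n|:
V_g = 9.81 × 1.50×10⁻⁴ / 1.03×10⁻⁴ = 14.3 m/s
Converting: 14.3 m/s × 1.944 = 27.8 knots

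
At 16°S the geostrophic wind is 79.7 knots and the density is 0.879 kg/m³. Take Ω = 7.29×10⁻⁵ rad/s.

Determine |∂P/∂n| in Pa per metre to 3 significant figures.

1.45×10⁻³ Pa/m

Coriolis parameter at 16°S:
f = 2Ω sin φ = 2 × 7.29×10⁻⁵ × sin 16° = 4.02×10⁻⁵ s⁻¹
Wind speed in SI: 79.7 knots = 41.0 m/s
Geostrophic balance rearranged: |∂P/∂n| = f ρ V_g
|∂P/∂n| = 4.02×10⁻⁵ × 0.879 × 41.0 = 1.45×10⁻³ Pa/m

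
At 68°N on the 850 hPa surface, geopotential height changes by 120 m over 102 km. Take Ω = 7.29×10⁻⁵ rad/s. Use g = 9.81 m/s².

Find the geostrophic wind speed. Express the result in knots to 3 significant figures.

166 knots

Coriolis parameter at 68°N:
f = 2Ω sin φ = 2 × 7.29×10⁻⁵ × sin 68° = 1.35×10⁻⁴ s⁻¹
Height gradient: |∂Z/∂n| = 120 m / 102000 m = 1.18×10⁻³
On a pressure surface, geostrophic balance gives V_g = (g/f)|∂Z/∂n|:
V_g = 9.81 × 1.18×10⁻³ / 1.35×10⁻⁴ = 85.4 m/s
Converting: 85.4 m/s × 1.944 = 166 knots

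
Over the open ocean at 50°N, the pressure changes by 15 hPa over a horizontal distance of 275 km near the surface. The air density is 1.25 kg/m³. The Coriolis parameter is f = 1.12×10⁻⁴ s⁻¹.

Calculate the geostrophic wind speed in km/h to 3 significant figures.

Pressure gradient: |∂P/∂n| = 1500 Pa / 275000 m = 5.45×10⁻³ Pa/m
Geostrophic balance (pressure-gradient force = Coriolis force):
V_g = (1/(fρ)) |∂P/∂n| = 5.45×10⁻³ / (1.12×10⁻⁴ × 1.25) = 39.0 m/s
Converting: 39.0 m/s × 3.6 = 140 km/h

140 km/h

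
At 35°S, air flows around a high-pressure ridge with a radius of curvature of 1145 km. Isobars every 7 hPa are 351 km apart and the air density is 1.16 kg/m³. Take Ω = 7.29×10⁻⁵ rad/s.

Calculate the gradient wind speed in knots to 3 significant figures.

58.1 knots

Coriolis parameter at 35°S:
f = 2Ω sin φ = 2 × 7.29×10⁻⁵ × sin 35° = 8.36×10⁻⁵ s⁻¹
Pressure gradient: |∂P/∂n| = 700 Pa / 351000 m = 1.99×10⁻³ Pa/m
Geostrophic speed: V_g = |∂P/∂n|/(fρ) = 1.99×10⁻³/(8.36×10⁻⁵ × 1.16) = 20.6 m/s
Around a high, pressure-gradient force acts outward with centrifugal, so Coriolis balances both:
fV = (1/ρ)|∂P/∂n| + V²/R  →  V² − fR·V + fR·V_g = 0
With fR = 8.36×10⁻⁵ × 1145×10³ m = 95.8 m/s:
V = [fR − √((fR)² − 4 fR V_g)]/2 = [95.8 − √(95.8² − 4×95.8×20.6)]/2 = 29.9 m/s
Supergeostrophic (V > V_g = 20.6 m/s), as expected around a high.
Converting: 29.9 m/s × 1.944 = 58.1 knots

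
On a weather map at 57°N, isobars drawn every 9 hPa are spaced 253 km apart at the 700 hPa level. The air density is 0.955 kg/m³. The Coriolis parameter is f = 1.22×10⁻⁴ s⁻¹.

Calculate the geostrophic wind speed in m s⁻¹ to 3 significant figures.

30.5 m s⁻¹

Pressure gradient: |∂P/∂n| = 900 Pa / 253000 m = 3.56×10⁻³ Pa/m
Geostrophic balance (pressure-gradient force = Coriolis force):
V_g = (1/(fρ)) |∂P/∂n| = 3.56×10⁻³ / (1.22×10⁻⁴ × 0.955) = 30.5 m/s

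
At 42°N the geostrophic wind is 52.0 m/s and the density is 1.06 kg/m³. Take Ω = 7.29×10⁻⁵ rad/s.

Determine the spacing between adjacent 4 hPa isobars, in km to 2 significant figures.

Coriolis parameter at 42°N:
f = 2Ω sin φ = 2 × 7.29×10⁻⁵ × sin 42° = 9.76×10⁻⁵ s⁻¹
Geostrophic balance rearranged: |∂P/∂n| = f ρ V_g
|∂P/∂n| = 9.76×10⁻⁵ × 1.06 × 52.0 = 5.38×10⁻³ Pa/m
Isobar spacing: Δn = ΔP/|∂P/∂n| = 400 Pa / 5.38×10⁻³ Pa/m = 74384 m ≈ 74 km

74 km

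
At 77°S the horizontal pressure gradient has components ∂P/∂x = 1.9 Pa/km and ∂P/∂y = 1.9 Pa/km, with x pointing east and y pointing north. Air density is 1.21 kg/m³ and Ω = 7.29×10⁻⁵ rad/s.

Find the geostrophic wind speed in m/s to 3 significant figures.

15.6 m/s

Coriolis parameter at 77°S:
f = 2Ω sin φ = 2 × 7.29×10⁻⁵ × sin 77° = 1.42×10⁻⁴ s⁻¹
In the Southern Hemisphere f is negative: f = −1.42×10⁻⁴ s⁻¹.
Component geostrophic relations (x east, y north):
u_g = −(1/(fρ)) ∂P/∂y,  v_g = (1/(fρ)) ∂P/∂x
u_g = −(1.9×10⁻³)/(−1.42×10⁻⁴ × 1.21) = 11.1 m/s;  v_g = (1.9×10⁻³)/(−1.42×10⁻⁴ × 1.21) = −11.1 m/s
|V_g| = √(u_g² + v_g²) = 15.6 m/s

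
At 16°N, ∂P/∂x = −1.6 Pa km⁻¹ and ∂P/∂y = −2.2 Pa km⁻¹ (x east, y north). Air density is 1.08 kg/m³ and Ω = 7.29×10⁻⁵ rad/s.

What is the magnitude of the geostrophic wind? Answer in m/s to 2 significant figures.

Coriolis parameter at 16°N:
f = 2Ω sin φ = 2 × 7.29×10⁻⁵ × sin 16° = 4.02×10⁻⁵ s⁻¹
Component geostrophic relations (x east, y north):
u_g = −(1/(fρ)) ∂P/∂y,  v_g = (1/(fρ)) ∂P/∂x
u_g = −(−2.2×10⁻³)/(4.02×10⁻⁵ × 1.08) = 50.7 m/s;  v_g = (−1.6×10⁻³)/(4.02×10⁻⁵ × 1.08) = −36.9 m/s
|V_g| = √(u_g² + v_g²) = 62.7 m/s

63 m/s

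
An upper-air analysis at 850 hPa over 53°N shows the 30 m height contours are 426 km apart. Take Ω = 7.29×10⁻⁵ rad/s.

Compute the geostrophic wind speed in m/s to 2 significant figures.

5.9 m/s

Coriolis parameter at 53°N:
f = 2Ω sin φ = 2 × 7.29×10⁻⁵ × sin 53° = 1.16×10⁻⁴ s⁻¹
Height gradient: |∂Z/∂n| = 30 m / 426000 m = 7.04×10⁻⁵
On a pressure surface, geostrophic balance gives V_g = (g/f)|∂Z/∂n|:
V_g = 9.81 × 7.04×10⁻⁵ / 1.16×10⁻⁴ = 5.93 m/s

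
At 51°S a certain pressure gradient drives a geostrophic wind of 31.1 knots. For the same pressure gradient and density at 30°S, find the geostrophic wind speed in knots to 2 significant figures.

48 knots

With the same pressure gradient and density, V_g ∝ 1/f ∝ 1/sin φ.
V₂ = V₁ · sin φ₁ / sin φ₂ = 31.1 × sin 51° / sin 30°
V₂ = 31.1 × 0.7771/0.5000 = 48 knots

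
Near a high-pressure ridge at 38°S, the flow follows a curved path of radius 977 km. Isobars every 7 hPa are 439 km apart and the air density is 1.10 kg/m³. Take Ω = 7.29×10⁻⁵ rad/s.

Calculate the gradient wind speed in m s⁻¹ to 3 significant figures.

21.3 m s⁻¹

Coriolis parameter at 38°S:
f = 2Ω sin φ = 2 × 7.29×10⁻⁵ × sin 38° = 8.98×10⁻⁵ s⁻¹
Pressure gradient: |∂P/∂n| = 700 Pa / 439000 m = 1.59×10⁻³ Pa/m
Geostrophic speed: V_g = |∂P/∂n|/(fρ) = 1.59×10⁻³/(8.98×10⁻⁵ × 1.10) = 16.1 m/s
Around a high, pressure-gradient force acts outward with centrifugal, so Coriolis balances both:
fV = (1/ρ)|∂P/∂n| + V²/R  →  V² − fR·V + fR·V_g = 0
With fR = 8.98×10⁻⁵ × 977×10³ m = 87.7 m/s:
V = [fR − √((fR)² − 4 fR V_g)]/2 = [87.7 − √(87.7² − 4×87.7×16.1)]/2 = 21.3 m/s
Supergeostrophic (V > V_g = 16.1 m/s), as expected around a high.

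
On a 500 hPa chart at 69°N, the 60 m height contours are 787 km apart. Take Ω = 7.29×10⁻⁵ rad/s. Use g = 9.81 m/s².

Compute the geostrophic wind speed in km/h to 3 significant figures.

Coriolis parameter at 69°N:
f = 2Ω sin φ = 2 × 7.29×10⁻⁵ × sin 69° = 1.36×10⁻⁴ s⁻¹
Height gradient: |∂Z/∂n| = 60 m / 787000 m = 7.62×10⁻⁵
On a pressure surface, geostrophic balance gives V_g = (g/f)|∂Z/∂n|:
V_g = 9.81 × 7.62×10⁻⁵ / 1.36×10⁻⁴ = 5.49 m/s
Converting: 5.49 m/s × 3.6 = 19.8 km/h

19.8 km/h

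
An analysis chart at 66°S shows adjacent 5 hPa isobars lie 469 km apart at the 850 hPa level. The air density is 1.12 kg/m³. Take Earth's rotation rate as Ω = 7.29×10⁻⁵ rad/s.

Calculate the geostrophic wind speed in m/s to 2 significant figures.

Coriolis parameter at 66°S:
f = 2Ω sin φ = 2 × 7.29×10⁻⁵ × sin 66° = 1.33×10⁻⁴ s⁻¹
Pressure gradient: |∂P/∂n| = 500 Pa / 469000 m = 1.07×10⁻³ Pa/m
Geostrophic balance (pressure-gradient force = Coriolis force):
V_g = (1/(fρ)) |∂P/∂n| = 1.07×10⁻³ / (1.33×10⁻⁴ × 1.12) = 7.15 m/s

7.1 m/s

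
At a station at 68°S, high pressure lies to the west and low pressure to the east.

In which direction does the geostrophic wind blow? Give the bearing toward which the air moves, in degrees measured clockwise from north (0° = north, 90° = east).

The pressure-gradient force points toward the east (bearing 090°).
Geostrophic balance: in the Southern Hemisphere the Coriolis force deflects motion to the left, so the geostrophic wind blows 90° to the left of the pressure-gradient force (low pressure on the right).
Rotating 090° by 90° counterclockwise gives 000° — the wind blows toward the north.

000°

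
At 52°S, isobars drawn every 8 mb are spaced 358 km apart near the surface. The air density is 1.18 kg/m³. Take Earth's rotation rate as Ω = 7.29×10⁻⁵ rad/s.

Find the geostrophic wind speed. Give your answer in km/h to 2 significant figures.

Coriolis parameter at 52°S:
f = 2Ω sin φ = 2 × 7.29×10⁻⁵ × sin 52° = 1.15×10⁻⁴ s⁻¹
Pressure gradient: |∂P/∂n| = 800 Pa / 358000 m = 2.23×10⁻³ Pa/m
Geostrophic balance (pressure-gradient force = Coriolis force):
V_g = (1/(fρ)) |∂P/∂n| = 2.23×10⁻³ / (1.15×10⁻⁴ × 1.18) = 16.5 m/s
Converting: 16.5 m/s × 3.6 = 59 km/h

59 km/h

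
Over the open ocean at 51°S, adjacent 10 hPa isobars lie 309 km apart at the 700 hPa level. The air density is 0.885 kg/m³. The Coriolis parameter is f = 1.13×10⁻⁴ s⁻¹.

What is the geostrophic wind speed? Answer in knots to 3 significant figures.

Pressure gradient: |∂P/∂n| = 1000 Pa / 309000 m = 3.24×10⁻³ Pa/m
Geostrophic balance (pressure-gradient force = Coriolis force):
V_g = (1/(fρ)) |∂P/∂n| = 3.24×10⁻³ / (1.13×10⁻⁴ × 0.885) = 32.4 m/s
Converting: 32.4 m/s × 1.944 = 62.9 knots

62.9 knots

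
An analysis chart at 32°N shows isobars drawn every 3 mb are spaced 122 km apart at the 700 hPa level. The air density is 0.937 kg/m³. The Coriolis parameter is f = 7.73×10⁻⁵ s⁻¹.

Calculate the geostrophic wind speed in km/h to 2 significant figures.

Pressure gradient: |∂P/∂n| = 300 Pa / 122000 m = 2.46×10⁻³ Pa/m
Geostrophic balance (pressure-gradient force = Coriolis force):
V_g = (1/(fρ)) |∂P/∂n| = 2.46×10⁻³ / (7.73×10⁻⁵ × 0.937) = 34.0 m/s
Converting: 34.0 m/s × 3.6 = 120 km/h

120 km/h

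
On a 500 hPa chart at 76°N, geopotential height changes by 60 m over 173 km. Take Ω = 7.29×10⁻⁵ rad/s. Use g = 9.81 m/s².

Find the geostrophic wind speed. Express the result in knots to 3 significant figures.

Coriolis parameter at 76°N:
f = 2Ω sin φ = 2 × 7.29×10⁻⁵ × sin 76° = 1.41×10⁻⁴ s⁻¹
Height gradient: |∂Z/∂n| = 60 m / 173000 m = 3.47×10⁻⁴
On a pressure surface, geostrophic balance gives V_g = (g/f)|∂Z/∂n|:
V_g = 9.81 × 3.47×10⁻⁴ / 1.41×10⁻⁴ = 24.0 m/s
Converting: 24.0 m/s × 1.944 = 46.7 knots

46.7 knots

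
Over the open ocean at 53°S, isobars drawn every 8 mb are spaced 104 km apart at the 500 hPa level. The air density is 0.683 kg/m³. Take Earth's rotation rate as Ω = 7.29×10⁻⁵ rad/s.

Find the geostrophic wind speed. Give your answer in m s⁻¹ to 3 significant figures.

Coriolis parameter at 53°S:
f = 2Ω sin φ = 2 × 7.29×10⁻⁵ × sin 53° = 1.16×10⁻⁴ s⁻¹
Pressure gradient: |∂P/∂n| = 800 Pa / 104000 m = 7.69×10⁻³ Pa/m
Geostrophic balance (pressure-gradient force = Coriolis force):
V_g = (1/(fρ)) |∂P/∂n| = 7.69×10⁻³ / (1.16×10⁻⁴ × 0.683) = 96.7 m/s

96.7 m s⁻¹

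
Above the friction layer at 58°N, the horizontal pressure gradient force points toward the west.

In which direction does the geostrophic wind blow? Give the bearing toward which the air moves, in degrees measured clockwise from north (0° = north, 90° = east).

000°

The pressure-gradient force points toward the west (bearing 270°).
Geostrophic balance: in the Northern Hemisphere the Coriolis force deflects motion to the right, so the geostrophic wind blows 90° to the right of the pressure-gradient force (low pressure on the left).
Rotating 270° by 90° clockwise gives 000° — the wind blows toward the north.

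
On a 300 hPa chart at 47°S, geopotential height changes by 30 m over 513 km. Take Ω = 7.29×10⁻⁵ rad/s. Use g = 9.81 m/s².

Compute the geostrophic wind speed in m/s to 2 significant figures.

5.4 m/s

Coriolis parameter at 47°S:
f = 2Ω sin φ = 2 × 7.29×10⁻⁵ × sin 47° = 1.07×10⁻⁴ s⁻¹
Height gradient: |∂Z/∂n| = 30 m / 513000 m = 5.85×10⁻⁵
On a pressure surface, geostrophic balance gives V_g = (g/f)|∂Z/∂n|:
V_g = 9.81 × 5.85×10⁻⁵ / 1.07×10⁻⁴ = 5.38 m/s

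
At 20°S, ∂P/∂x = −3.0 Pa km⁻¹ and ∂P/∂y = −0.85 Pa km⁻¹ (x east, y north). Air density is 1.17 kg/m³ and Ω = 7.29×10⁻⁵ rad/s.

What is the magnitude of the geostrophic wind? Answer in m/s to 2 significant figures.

53 m/s

Coriolis parameter at 20°S:
f = 2Ω sin φ = 2 × 7.29×10⁻⁵ × sin 20° = 4.99×10⁻⁵ s⁻¹
In the Southern Hemisphere f is negative: f = −4.99×10⁻⁵ s⁻¹.
Component geostrophic relations (x east, y north):
u_g = −(1/(fρ)) ∂P/∂y,  v_g = (1/(fρ)) ∂P/∂x
u_g = −(−0.85×10⁻³)/(−4.99×10⁻⁵ × 1.17) = −14.6 m/s;  v_g = (−3.0×10⁻³)/(−4.99×10⁻⁵ × 1.17) = 51.4 m/s
|V_g| = √(u_g² + v_g²) = 53.4 m/s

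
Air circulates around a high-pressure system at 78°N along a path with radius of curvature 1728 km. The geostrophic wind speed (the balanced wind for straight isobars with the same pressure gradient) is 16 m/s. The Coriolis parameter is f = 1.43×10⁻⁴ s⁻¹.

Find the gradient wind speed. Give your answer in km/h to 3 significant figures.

Around a high, pressure-gradient force acts outward with centrifugal, so Coriolis balances both:
fV = (1/ρ)|∂P/∂n| + V²/R  →  V² − fR·V + fR·V_g = 0
With fR = 1.43×10⁻⁴ × 1728×10³ m = 247 m/s:
V = [fR − √((fR)² − 4 fR V_g)]/2 = [247 − √(247² − 4×247×16)]/2 = 17.2 m/s
Supergeostrophic (V > V_g = 16 m/s), as expected around a high.
Converting: 17.2 m/s × 3.6 = 61.9 km/h

61.9 km/h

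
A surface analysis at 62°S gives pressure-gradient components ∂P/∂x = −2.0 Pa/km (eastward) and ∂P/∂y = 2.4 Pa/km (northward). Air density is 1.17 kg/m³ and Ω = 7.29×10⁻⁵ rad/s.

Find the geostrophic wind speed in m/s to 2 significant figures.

Coriolis parameter at 62°S:
f = 2Ω sin φ = 2 × 7.29×10⁻⁵ × sin 62° = 1.29×10⁻⁴ s⁻¹
In the Southern Hemisphere f is negative: f = −1.29×10⁻⁴ s⁻¹.
Component geostrophic relations (x east, y north):
u_g = −(1/(fρ)) ∂P/∂y,  v_g = (1/(fρ)) ∂P/∂x
u_g = −(2.4×10⁻³)/(−1.29×10⁻⁴ × 1.17) = 15.9 m/s;  v_g = (−2.0×10⁻³)/(−1.29×10⁻⁴ × 1.17) = 13.3 m/s
|V_g| = √(u_g² + v_g²) = 20.7 m/s

21 m/s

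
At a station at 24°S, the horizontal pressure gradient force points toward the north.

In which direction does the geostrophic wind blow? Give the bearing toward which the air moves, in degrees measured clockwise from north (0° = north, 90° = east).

The pressure-gradient force points toward the north (bearing 000°).
Geostrophic balance: in the Southern Hemisphere the Coriolis force deflects motion to the left, so the geostrophic wind blows 90° to the left of the pressure-gradient force (low pressure on the right).
Rotating 000° by 90° counterclockwise gives 270° — the wind blows toward the west.

270°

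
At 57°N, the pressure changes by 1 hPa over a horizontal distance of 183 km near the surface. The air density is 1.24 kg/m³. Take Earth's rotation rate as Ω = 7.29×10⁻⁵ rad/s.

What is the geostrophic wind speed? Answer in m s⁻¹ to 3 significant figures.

3.60 m s⁻¹

Coriolis parameter at 57°N:
f = 2Ω sin φ = 2 × 7.29×10⁻⁵ × sin 57° = 1.22×10⁻⁴ s⁻¹
Pressure gradient: |∂P/∂n| = 100 Pa / 183000 m = 5.46×10⁻⁴ Pa/m
Geostrophic balance (pressure-gradient force = Coriolis force):
V_g = (1/(fρ)) |∂P/∂n| = 5.46×10⁻⁴ / (1.22×10⁻⁴ × 1.24) = 3.60 m/s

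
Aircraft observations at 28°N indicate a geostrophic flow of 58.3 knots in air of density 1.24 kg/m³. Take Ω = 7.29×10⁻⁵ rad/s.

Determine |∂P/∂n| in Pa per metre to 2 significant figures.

2.5×10⁻³ Pa/m

Coriolis parameter at 28°N:
f = 2Ω sin φ = 2 × 7.29×10⁻⁵ × sin 28° = 6.84×10⁻⁵ s⁻¹
Wind speed in SI: 58.3 knots = 30.0 m/s
Geostrophic balance rearranged: |∂P/∂n| = f ρ V_g
|∂P/∂n| = 6.84×10⁻⁵ × 1.24 × 30.0 = 2.55×10⁻³ Pa/m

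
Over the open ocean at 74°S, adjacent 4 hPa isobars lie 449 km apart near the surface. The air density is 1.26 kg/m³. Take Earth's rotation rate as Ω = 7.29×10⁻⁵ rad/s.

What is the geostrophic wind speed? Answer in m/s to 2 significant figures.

5.0 m/s

Coriolis parameter at 74°S:
f = 2Ω sin φ = 2 × 7.29×10⁻⁵ × sin 74° = 1.40×10⁻⁴ s⁻¹
Pressure gradient: |∂P/∂n| = 400 Pa / 449000 m = 8.91×10⁻⁴ Pa/m
Geostrophic balance (pressure-gradient force = Coriolis force):
V_g = (1/(fρ)) |∂P/∂n| = 8.91×10⁻⁴ / (1.40×10⁻⁴ × 1.26) = 5.04 m/s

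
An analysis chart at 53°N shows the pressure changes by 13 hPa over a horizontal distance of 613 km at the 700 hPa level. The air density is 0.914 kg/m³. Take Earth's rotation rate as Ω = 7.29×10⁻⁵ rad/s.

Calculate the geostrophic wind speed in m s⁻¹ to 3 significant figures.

Coriolis parameter at 53°N:
f = 2Ω sin φ = 2 × 7.29×10⁻⁵ × sin 53° = 1.16×10⁻⁴ s⁻¹
Pressure gradient: |∂P/∂n| = 1300 Pa / 613000 m = 2.12×10⁻³ Pa/m
Geostrophic balance (pressure-gradient force = Coriolis force):
V_g = (1/(fρ)) |∂P/∂n| = 2.12×10⁻³ / (1.16×10⁻⁴ × 0.914) = 19.9 m/s

19.9 m s⁻¹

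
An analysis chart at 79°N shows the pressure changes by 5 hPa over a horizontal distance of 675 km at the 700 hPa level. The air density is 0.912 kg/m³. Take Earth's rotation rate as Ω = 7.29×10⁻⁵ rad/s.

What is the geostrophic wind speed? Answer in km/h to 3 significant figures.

Coriolis parameter at 79°N:
f = 2Ω sin φ = 2 × 7.29×10⁻⁵ × sin 79° = 1.43×10⁻⁴ s⁻¹
Pressure gradient: |∂P/∂n| = 500 Pa / 675000 m = 7.41×10⁻⁴ Pa/m
Geostrophic balance (pressure-gradient force = Coriolis force):
V_g = (1/(fρ)) |∂P/∂n| = 7.41×10⁻⁴ / (1.43×10⁻⁴ × 0.912) = 5.68 m/s
Converting: 5.68 m/s × 3.6 = 20.4 km/h

20.4 km/h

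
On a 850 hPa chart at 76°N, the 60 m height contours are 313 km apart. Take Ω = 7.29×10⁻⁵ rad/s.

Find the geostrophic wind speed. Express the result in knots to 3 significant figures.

Coriolis parameter at 76°N:
f = 2Ω sin φ = 2 × 7.29×10⁻⁵ × sin 76° = 1.41×10⁻⁴ s⁻¹
Height gradient: |∂Z/∂n| = 60 m / 313000 m = 1.92×10⁻⁴
On a pressure surface, geostrophic balance gives V_g = (g/f)|∂Z/∂n|:
V_g = 9.81 × 1.92×10⁻⁴ / 1.41×10⁻⁴ = 13.3 m/s
Converting: 13.3 m/s × 1.944 = 25.8 knots

25.8 knots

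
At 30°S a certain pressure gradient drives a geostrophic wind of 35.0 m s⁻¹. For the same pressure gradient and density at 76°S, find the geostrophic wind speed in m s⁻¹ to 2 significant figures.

With the same pressure gradient and density, V_g ∝ 1/f ∝ 1/sin φ.
V₂ = V₁ · sin φ₁ / sin φ₂ = 35.0 × sin 30° / sin 76°
V₂ = 35.0 × 0.5000/0.9703 = 18 m s⁻¹

18 m s⁻¹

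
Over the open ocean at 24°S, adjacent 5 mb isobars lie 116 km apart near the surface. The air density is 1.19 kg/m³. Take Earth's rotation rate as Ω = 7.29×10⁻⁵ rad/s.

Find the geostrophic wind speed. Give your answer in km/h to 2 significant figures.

220 km/h

Coriolis parameter at 24°S:
f = 2Ω sin φ = 2 × 7.29×10⁻⁵ × sin 24° = 5.93×10⁻⁵ s⁻¹
Pressure gradient: |∂P/∂n| = 500 Pa / 116000 m = 4.31×10⁻³ Pa/m
Geostrophic balance (pressure-gradient force = Coriolis force):
V_g = (1/(fρ)) |∂P/∂n| = 4.31×10⁻³ / (5.93×10⁻⁵ × 1.19) = 61.1 m/s
Converting: 61.1 m/s × 3.6 = 220 km/h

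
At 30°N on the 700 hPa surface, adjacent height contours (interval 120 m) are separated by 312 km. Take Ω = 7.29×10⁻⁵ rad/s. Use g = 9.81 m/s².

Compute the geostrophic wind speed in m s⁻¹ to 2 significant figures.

52 m s⁻¹

Coriolis parameter at 30°N:
f = 2Ω sin φ = 2 × 7.29×10⁻⁵ × sin 30° = 7.29×10⁻⁵ s⁻¹
Height gradient: |∂Z/∂n| = 120 m / 312000 m = 3.85×10⁻⁴
On a pressure surface, geostrophic balance gives V_g = (g/f)|∂Z/∂n|:
V_g = 9.81 × 3.85×10⁻⁴ / 7.29×10⁻⁵ = 51.8 m/s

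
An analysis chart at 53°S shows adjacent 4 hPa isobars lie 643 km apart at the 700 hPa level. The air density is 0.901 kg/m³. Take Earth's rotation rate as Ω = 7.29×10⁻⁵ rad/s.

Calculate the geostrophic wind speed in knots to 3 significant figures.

Coriolis parameter at 53°S:
f = 2Ω sin φ = 2 × 7.29×10⁻⁵ × sin 53° = 1.16×10⁻⁴ s⁻¹
Pressure gradient: |∂P/∂n| = 400 Pa / 643000 m = 6.22×10⁻⁴ Pa/m
Geostrophic balance (pressure-gradient force = Coriolis force):
V_g = (1/(fρ)) |∂P/∂n| = 6.22×10⁻⁴ / (1.16×10⁻⁴ × 0.901) = 5.93 m/s
Converting: 5.93 m/s × 1.944 = 11.5 knots

11.5 knots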